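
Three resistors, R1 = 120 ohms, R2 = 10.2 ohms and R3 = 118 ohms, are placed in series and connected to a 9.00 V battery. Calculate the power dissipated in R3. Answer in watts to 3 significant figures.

0.155 W

The current is common to all series resistors; compute it, then apply P = I²R for the target.
R_total = 120 + 10.2 + 118 = 248.2 Ω
I = V / R_total = 9.00 / 248.2 = 0.03626 A
P_R3 = I² × R3 = (0.03626)² × 118 = 0.1552 W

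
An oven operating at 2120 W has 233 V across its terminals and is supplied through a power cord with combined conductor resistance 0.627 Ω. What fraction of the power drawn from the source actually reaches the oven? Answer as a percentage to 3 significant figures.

97.6 %

I = P / V = 2120 / 233 = 9.099 A through the power cord.
P_line = I² R_line = (9.099)² × 0.627 = 51.91 W
P_source = P_load + P_line = 2120 + 51.91 = 2172 W
η = P_load / P_source = 2120 / 2172 = 0.9761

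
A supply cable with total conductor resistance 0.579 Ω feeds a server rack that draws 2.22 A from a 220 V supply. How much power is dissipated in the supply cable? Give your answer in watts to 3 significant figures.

Line loss is just I²R for the cable — we know both I and R_line directly.
The supply cable carries the full 2.22 A.
P_line = I² R_line = (2.220)² × 0.579 = 2.854 W

2.85 W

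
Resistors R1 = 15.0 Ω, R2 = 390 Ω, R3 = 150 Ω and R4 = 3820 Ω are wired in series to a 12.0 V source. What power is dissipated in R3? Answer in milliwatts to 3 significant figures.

Every series element carries the same I. Get I from the total resistance, then P = I² × R3.
R_total = 15.0 + 390 + 150 + 3820 = 4375 Ω
I = V / R_total = 12.0 / 4375 = 0.002743 A
P_R3 = I² × R3 = (0.002743)² × 150 = 0.001128 W

1.13 mW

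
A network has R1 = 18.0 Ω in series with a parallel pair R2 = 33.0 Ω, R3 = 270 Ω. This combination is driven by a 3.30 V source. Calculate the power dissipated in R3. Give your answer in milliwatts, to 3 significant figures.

15.5 mW

Replace R2 and R3 with their parallel equivalent so the circuit becomes R1 in series with R_p.
R_p = (33.0×270)/(33.0+270) = 29.41 Ω
R_total = 18.0 + 29.41 = 47.41 Ω
I = V / R_total = 3.30 / 47.41 = 0.06961 A
Voltage across the parallel pair: V_p = I × R_p = 0.06961 × 29.41 = 2.047 V
R3 sees V_p directly, so P = V_p² / R3.
P_R3 = (2.047)² / 270 = 0.01552 W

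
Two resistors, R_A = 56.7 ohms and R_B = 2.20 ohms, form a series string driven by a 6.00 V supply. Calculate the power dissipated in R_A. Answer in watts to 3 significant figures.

Since the resistors are in series they all carry the loop current I = V/R_total; the power in any one is I²R.
R_total = 56.7 + 2.20 = 58.90 Ω
I = V / R_total = 6.00 / 58.90 = 0.1019 A
P_R_A = I² × R_A = (0.1019)² × 56.7 = 0.5884 W

0.588 W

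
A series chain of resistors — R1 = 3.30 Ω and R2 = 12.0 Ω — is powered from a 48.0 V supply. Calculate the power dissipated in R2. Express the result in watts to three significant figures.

118 W

Series elements share the same current, so find I first, then use P = I²R.
R_total = 3.30 + 12.0 = 15.30 Ω
I = V / R_total = 48.0 / 15.30 = 3.137 A
P_R2 = I² × R2 = (3.137)² × 12.0 = 118.1 W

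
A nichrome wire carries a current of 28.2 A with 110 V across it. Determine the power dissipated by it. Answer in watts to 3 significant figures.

With V and I both given, power follows immediately from P = V I.
P = 110 V × 28.20 A = 3102 W

3100 W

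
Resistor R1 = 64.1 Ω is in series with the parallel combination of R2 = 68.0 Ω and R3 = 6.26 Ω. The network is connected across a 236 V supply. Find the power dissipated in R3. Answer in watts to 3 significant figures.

60.0 W

Collapse R2‖R3 to a single equivalent, reducing the network to two series elements.
R_p = (68.0×6.26)/(68.0+6.26) = 5.732 Ω
R_total = 64.1 + 5.732 = 69.83 Ω
I = V / R_total = 236 / 69.83 = 3.380 A
Voltage across the parallel pair: V_p = I × R_p = 3.380 × 5.732 = 19.37 V
R3 is across V_p, so use P = V²/R for that branch.
P_R3 = (19.37)² / 6.26 = 59.95 W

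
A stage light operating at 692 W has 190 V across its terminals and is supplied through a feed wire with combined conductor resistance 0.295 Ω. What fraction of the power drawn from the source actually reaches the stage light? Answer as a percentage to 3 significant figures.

99.4 %

I = P / V = 692 / 190 = 3.642 A through the feed wire.
P_line = I² R_line = (3.642)² × 0.295 = 3.913 W
P_source = P_load + P_line = 692.0 + 3.913 = 695.9 W
η = P_load / P_source = 692.0 / 695.9 = 0.9944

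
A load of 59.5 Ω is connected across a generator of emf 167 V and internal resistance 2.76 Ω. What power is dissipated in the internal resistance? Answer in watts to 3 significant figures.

19.9 W

Internal loss is I²r, with I set by the total series resistance r+R.
I = ε / (r + R) = 167 / (2.76 + 59.5) = 2.682 A
P_int = I² r = (2.682)² × 2.76 = 19.86 W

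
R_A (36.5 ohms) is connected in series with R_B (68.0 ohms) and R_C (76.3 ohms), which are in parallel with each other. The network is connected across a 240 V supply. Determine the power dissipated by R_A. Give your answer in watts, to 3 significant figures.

Reduce the parallel pair to R_p first; the network is then a simple series string.
R_p = (68.0×76.3)/(68.0+76.3) = 35.96 Ω
R_total = 36.5 + 35.96 = 72.46 Ω
I = V / R_total = 240 / 72.46 = 3.312 A
R_A is in the main series path, so its power is I²R_A.
P_R_A = (3.312)² × 36.5 = 400.5 W

400 W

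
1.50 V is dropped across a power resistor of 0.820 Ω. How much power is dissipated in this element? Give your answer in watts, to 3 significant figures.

With V across and R both known, P = V²/R gives the dissipation directly.
P = (1.50 V)² / 0.820 Ω = 2.744 W

2.74 W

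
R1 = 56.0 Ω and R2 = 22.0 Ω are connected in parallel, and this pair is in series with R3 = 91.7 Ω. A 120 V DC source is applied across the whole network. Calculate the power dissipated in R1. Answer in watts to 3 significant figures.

5.55 W

Collapse the R1‖R2 pair into one equivalent R_p; then R_p and R3 form a series string.
R_p = (56.0×22.0)/(56.0+22.0) = 15.79 Ω
R_total = R_p + 91.7 = 15.79 + 91.7 = 107.5 Ω
I = V / R_total = 120 / 107.5 = 1.116 A
Voltage across the parallel pair: V_p = I × R_p = 1.116 × 15.79 = 17.63 V
Use P = V²/R for R1 with V = V_p.
P_R1 = (17.63)² / 56.0 = 5.552 W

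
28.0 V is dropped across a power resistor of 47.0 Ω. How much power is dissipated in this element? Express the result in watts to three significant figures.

16.7 W

We know the drop across the element and its resistance — P = V²/R, one step.
P = (28.0 V)² / 47.0 Ω = 16.68 W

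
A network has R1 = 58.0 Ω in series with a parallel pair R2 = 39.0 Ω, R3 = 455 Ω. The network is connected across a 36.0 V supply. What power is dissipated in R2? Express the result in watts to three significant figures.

4.86 W

Reduce the parallel pair to R_p first; the network is then a simple series string.
R_p = (39.0×455)/(39.0+455) = 35.92 Ω
R_total = 58.0 + 35.92 = 93.92 Ω
I = V / R_total = 36.0 / 93.92 = 0.3833 A
Voltage across the parallel pair: V_p = I × R_p = 0.3833 × 35.92 = 13.77 V
R2 sees V_p directly, so P = V_p² / R2.
P_R2 = (13.77)² / 39.0 = 4.861 W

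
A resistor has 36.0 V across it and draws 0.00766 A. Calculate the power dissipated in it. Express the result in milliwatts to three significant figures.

276 mW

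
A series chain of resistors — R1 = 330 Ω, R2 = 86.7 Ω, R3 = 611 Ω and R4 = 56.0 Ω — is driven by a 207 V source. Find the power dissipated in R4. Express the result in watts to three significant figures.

2.04 W

Since the resistors are in series they all carry the loop current I = V/R_total; the power in any one is I²R.
R_total = 330 + 86.7 + 611 + 56.0 = 1084 Ω
I = V / R_total = 207 / 1084 = 0.1910 A
P_R4 = I² × R4 = (0.1910)² × 56.0 = 2.043 W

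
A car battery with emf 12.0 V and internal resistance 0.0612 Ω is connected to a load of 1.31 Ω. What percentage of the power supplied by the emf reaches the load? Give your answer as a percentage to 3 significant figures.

The source delivers εI, of which I²R reaches the load and I²r is lost; since I is common, η = R/(R+r).
η = R / (R + r) = 1.31 / (1.31 + 0.0612) = 0.9554

95.5 %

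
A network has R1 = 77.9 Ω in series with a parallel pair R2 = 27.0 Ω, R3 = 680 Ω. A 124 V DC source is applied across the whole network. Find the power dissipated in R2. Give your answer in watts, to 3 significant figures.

First combine the parallel branches into one equivalent R_p, then R1 + R_p is a series pair.
R_p = (27.0×680)/(27.0+680) = 25.97 Ω
R_total = 77.9 + 25.97 = 103.9 Ω
I = V / R_total = 124 / 103.9 = 1.194 A
Voltage across the parallel pair: V_p = I × R_p = 1.194 × 25.97 = 31.00 V
R2 sees V_p directly, so P = V_p² / R2.
P_R2 = (31.00)² / 27.0 = 35.60 W

35.6 W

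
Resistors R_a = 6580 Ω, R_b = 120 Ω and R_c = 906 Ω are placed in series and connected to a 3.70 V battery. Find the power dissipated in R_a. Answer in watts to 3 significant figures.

Since the resistors are in series they all carry the loop current I = V/R_total; the power in any one is I²R.
R_total = 6580 + 120 + 906 = 7606 Ω
I = V / R_total = 3.70 / 7606 = 0.0004865 A
P_R_a = I² × R_a = (0.0004865)² × 6580 = 0.001557 W

0.00156 W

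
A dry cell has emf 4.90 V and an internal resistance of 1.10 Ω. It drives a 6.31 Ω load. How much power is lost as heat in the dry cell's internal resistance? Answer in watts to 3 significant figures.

The source's internal resistance is just another series element carrying I; its dissipation is I²r.
I = ε / (r + R) = 4.90 / (1.10 + 6.31) = 0.6613 A
P_int = I² r = (0.6613)² × 1.10 = 0.4810 W

0.481 W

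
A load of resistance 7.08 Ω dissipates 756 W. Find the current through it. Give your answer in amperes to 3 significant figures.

Rearranging the power relation for the two known quantities gives I = √(P / R).
I = √(756 / 7.08) = 10.33 A

10.3 A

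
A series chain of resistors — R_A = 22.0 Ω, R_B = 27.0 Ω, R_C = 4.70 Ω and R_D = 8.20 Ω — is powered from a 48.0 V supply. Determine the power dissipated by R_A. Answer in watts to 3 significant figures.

Every series element carries the same I. Get I from the total resistance, then P = I² × R_A.
R_total = 22.0 + 27.0 + 4.70 + 8.20 = 61.90 Ω
I = V / R_total = 48.0 / 61.90 = 0.7754 A
P_R_A = I² × R_A = (0.7754)² × 22.0 = 13.23 W

13.2 W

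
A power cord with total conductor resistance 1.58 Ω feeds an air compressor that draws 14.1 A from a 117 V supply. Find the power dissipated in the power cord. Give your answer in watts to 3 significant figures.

314 W

Only the current and the line resistance are needed for the I²R loss.
The power cord carries the full 14.1 A.
P_line = I² R_line = (14.10)² × 1.58 = 314.1 W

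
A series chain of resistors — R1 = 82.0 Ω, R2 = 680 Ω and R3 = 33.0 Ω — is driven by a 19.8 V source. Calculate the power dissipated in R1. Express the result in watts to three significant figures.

0.0509 W

Every series element carries the same I. Get I from the total resistance, then P = I² × R1.
R_total = 82.0 + 680 + 33.0 = 795.0 Ω
I = V / R_total = 19.8 / 795.0 = 0.02491 A
P_R1 = I² × R1 = (0.02491)² × 82.0 = 0.05086 W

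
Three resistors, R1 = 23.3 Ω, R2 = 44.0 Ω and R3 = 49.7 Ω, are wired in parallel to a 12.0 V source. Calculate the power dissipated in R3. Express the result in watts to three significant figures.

2.90 W

Every branch has 12.0 V across it, so for R3 the power is simply V²/R.
P_R3 = V² / R3 = (12.0)² / 49.7 Ω = 2.897 W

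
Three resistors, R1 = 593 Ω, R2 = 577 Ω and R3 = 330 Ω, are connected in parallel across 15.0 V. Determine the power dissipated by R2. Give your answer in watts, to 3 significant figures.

0.390 W

Every branch has 15.0 V across it, so for R2 the power is simply V²/R.
P_R2 = V² / R2 = (15.0)² / 577 Ω = 0.3899 W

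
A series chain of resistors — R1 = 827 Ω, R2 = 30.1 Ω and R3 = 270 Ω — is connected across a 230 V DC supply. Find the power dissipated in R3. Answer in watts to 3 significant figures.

Every series element carries the same I. Get I from the total resistance, then P = I² × R3.
R_total = 827 + 30.1 + 270 = 1127 Ω
I = V / R_total = 230 / 1127 = 0.2041 A
P_R3 = I² × R3 = (0.2041)² × 270 = 11.24 W

11.2 W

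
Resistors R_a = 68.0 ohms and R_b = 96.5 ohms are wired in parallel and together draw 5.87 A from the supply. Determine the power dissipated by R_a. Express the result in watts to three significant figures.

806 W

Only the total current is stated, so first find the parallel equivalent to get the voltage across the combination.
1/R_eq = 1/68.0 + 1/96.5 ⇒ R_eq = 39.89 Ω
V = I_total × R_eq = 5.870 × 39.89 = 234.2 V
P_R_a = V² / R_a = (234.2)² / 68.0 = 806.3 W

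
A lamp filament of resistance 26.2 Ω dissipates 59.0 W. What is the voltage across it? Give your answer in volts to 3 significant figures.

39.3 V

Rearranging the power relation for the two known quantities gives V = √(P R).
V = √(59.0 × 26.2) = 39.32 V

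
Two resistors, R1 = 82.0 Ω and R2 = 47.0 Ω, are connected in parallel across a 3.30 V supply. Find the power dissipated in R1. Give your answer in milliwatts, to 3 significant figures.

133 mW

Each parallel branch sees the full supply voltage, so P = V²/R applies directly to the target branch.
P_R1 = V² / R1 = (3.30)² / 82.0 Ω = 0.1328 W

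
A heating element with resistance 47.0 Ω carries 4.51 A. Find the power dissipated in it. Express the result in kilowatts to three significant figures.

0.956 kW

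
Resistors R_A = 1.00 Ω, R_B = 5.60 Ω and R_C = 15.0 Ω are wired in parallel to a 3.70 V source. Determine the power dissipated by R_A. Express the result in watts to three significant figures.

R_A sits directly across the source, so P = V²/R with V = 3.70 V.
P_R_A = V² / R_A = (3.70)² / 1.00 Ω = 13.69 W

13.7 W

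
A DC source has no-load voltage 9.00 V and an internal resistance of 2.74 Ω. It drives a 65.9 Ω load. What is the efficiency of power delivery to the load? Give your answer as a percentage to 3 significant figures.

η = P_load/(P_load+P_int) = I²R/(I²R+I²r) = R/(R+r) — the I² cancels for series elements.
η = R / (R + r) = 65.9 / (65.9 + 2.74) = 0.9601

96.0 %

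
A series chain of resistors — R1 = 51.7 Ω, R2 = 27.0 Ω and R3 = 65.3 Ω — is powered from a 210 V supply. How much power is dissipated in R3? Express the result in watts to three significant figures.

Every series element carries the same I. Get I from the total resistance, then P = I² × R3.
R_total = 51.7 + 27.0 + 65.3 = 144.0 Ω
I = V / R_total = 210 / 144.0 = 1.458 A
P_R3 = I² × R3 = (1.458)² × 65.3 = 138.9 W

139 W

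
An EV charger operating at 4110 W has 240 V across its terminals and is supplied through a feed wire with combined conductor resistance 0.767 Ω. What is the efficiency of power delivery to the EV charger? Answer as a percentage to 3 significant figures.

94.8 %

I = P / V = 4110 / 240 = 17.12 A through the feed wire.
P_line = I² R_line = (17.12)² × 0.767 = 224.9 W
P_source = P_load + P_line = 4110 + 224.9 = 4335 W
η = P_load / P_source = 4110 / 4335 = 0.9481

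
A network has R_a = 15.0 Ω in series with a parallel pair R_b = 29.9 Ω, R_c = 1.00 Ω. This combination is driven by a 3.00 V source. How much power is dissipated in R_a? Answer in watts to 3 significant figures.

Reduce the parallel pair to R_p first; the network is then a simple series string.
R_p = (29.9×1.00)/(29.9+1.00) = 0.9676 Ω
R_total = 15.0 + 0.9676 = 15.97 Ω
I = V / R_total = 3.00 / 15.97 = 0.1879 A
The full supply current passes through R_a: P = I²R.
P_R_a = (0.1879)² × 15.0 = 0.5295 W

0.529 W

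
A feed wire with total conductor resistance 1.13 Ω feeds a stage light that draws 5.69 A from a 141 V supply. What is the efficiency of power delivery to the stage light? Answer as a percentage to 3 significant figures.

95.4 %

The feed wire carries the full 5.69 A.
P_line = I² R_line = (5.690)² × 1.13 = 36.58 W
P_source = V I = 141 × 5.690 = 802.3 W; P_load = 765.7 W
η = P_load / P_source = 765.7 / 802.3 = 0.9544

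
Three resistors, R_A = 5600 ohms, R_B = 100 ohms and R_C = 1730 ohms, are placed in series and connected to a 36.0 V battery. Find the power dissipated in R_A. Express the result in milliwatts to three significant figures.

Series elements share the same current, so find I first, then use P = I²R.
R_total = 5600 + 100 + 1730 = 7430 Ω
I = V / R_total = 36.0 / 7430 = 0.004845 A
P_R_A = I² × R_A = (0.004845)² × 5600 = 0.1315 W

131 mW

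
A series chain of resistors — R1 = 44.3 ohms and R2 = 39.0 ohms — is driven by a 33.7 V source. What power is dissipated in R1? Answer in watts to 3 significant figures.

7.25 W

Every series element carries the same I. Get I from the total resistance, then P = I² × R1.
R_total = 44.3 + 39.0 = 83.30 Ω
I = V / R_total = 33.7 / 83.30 = 0.4046 A
P_R1 = I² × R1 = (0.4046)² × 44.3 = 7.251 W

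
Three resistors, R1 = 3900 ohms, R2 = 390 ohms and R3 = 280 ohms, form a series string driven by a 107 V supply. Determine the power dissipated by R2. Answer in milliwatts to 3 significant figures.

214 mW

Series elements share the same current, so find I first, then use P = I²R.
R_total = 3900 + 390 + 280 = 4570 Ω
I = V / R_total = 107 / 4570 = 0.02341 A
P_R2 = I² × R2 = (0.02341)² × 390 = 0.2138 W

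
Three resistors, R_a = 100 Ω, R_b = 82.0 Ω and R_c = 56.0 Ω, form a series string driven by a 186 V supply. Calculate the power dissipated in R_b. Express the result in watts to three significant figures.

50.1 W

In a series string the same current flows through every resistor — find that current, then P = I²R for the one we want.
R_total = 100 + 82.0 + 56.0 = 238.0 Ω
I = V / R_total = 186 / 238.0 = 0.7815 A
P_R_b = I² × R_b = (0.7815)² × 82.0 = 50.08 W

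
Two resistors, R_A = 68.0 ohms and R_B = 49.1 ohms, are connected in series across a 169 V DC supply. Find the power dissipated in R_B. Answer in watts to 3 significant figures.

102 W

Series elements share the same current, so find I first, then use P = I²R.
R_total = 68.0 + 49.1 = 117.1 Ω
I = V / R_total = 169 / 117.1 = 1.443 A
P_R_B = I² × R_B = (1.443)² × 49.1 = 102.3 W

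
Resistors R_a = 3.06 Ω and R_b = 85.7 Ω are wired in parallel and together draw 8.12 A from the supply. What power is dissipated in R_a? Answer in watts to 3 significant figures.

188 W

Only the total current is stated, so first find the parallel equivalent to get the voltage across the combination.
1/R_eq = 1/3.06 + 1/85.7 ⇒ R_eq = 2.955 Ω
V = I_total × R_eq = 8.120 × 2.955 = 23.99 V
P_R_a = V² / R_a = (23.99)² / 3.06 = 188.1 W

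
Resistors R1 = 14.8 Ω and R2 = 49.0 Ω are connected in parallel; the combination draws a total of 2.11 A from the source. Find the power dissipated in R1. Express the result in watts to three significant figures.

We need the common branch voltage; get it from I_total × R_eq, then P = V²/R for the branch.
1/R_eq = 1/14.8 + 1/49.0 ⇒ R_eq = 11.37 Ω
V = I_total × R_eq = 2.110 × 11.37 = 23.98 V
P_R1 = V² / R1 = (23.98)² / 14.8 = 38.87 W

38.9 W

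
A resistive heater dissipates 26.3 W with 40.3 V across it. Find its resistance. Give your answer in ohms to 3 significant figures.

61.8 Ω

The two known quantities fix the third via R = V² / P.
R = (40.3)² / 26.3 = 61.75 Ω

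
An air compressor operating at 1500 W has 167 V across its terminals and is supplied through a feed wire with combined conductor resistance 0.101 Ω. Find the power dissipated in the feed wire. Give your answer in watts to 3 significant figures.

The feed wire and load are in series, so the same current flows in both; the loss is I²R_line.
I = P / V = 1500 / 167 = 8.982 A through the feed wire.
P_line = I² R_line = (8.982)² × 0.101 = 8.148 W

8.15 W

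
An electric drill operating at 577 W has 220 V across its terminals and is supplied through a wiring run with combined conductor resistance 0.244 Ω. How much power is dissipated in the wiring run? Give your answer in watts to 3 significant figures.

1.68 W

Line loss is just I²R for the cable — we know both I and R_line directly.
I = P / V = 577 / 220 = 2.623 A through the wiring run.
P_line = I² R_line = (2.623)² × 0.244 = 1.678 W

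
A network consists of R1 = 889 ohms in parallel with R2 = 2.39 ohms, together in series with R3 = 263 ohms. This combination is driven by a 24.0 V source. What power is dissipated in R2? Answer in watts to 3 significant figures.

Combine R1 and R2 into their parallel equivalent first, reducing the network to two series resistors.
R_p = (889×2.39)/(889+2.39) = 2.384 Ω
R_total = R_p + 263 = 2.384 + 263 = 265.4 Ω
I = V / R_total = 24.0 / 265.4 = 0.09044 A
Voltage across the parallel pair: V_p = I × R_p = 0.09044 × 2.384 = 0.2156 V
R2 sits across V_p; its power is V_p²/R.
P_R2 = (0.2156)² / 2.39 = 0.01944 W

0.0194 W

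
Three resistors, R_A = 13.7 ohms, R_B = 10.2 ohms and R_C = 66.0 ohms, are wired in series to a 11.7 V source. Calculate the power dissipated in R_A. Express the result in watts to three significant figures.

0.232 W

Since the resistors are in series they all carry the loop current I = V/R_total; the power in any one is I²R.
R_total = 13.7 + 10.2 + 66.0 = 89.90 Ω
I = V / R_total = 11.7 / 89.90 = 0.1301 A
P_R_A = I² × R_A = (0.1301)² × 13.7 = 0.2320 W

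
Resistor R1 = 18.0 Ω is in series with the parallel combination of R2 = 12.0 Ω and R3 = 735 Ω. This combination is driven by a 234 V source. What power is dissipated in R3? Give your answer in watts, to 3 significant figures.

11.7 W

First combine the parallel branches into one equivalent R_p, then R1 + R_p is a series pair.
R_p = (12.0×735)/(12.0+735) = 11.81 Ω
R_total = 18.0 + 11.81 = 29.81 Ω
I = V / R_total = 234 / 29.81 = 7.850 A
Voltage across the parallel pair: V_p = I × R_p = 7.850 × 11.81 = 92.69 V
R3 sees V_p directly, so P = V_p² / R3.
P_R3 = (92.69)² / 735 = 11.69 W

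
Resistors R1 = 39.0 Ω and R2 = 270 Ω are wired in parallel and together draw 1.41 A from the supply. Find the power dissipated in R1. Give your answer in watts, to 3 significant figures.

59.2 W

Only the total current is stated, so first find the parallel equivalent to get the voltage across the combination.
1/R_eq = 1/39.0 + 1/270 ⇒ R_eq = 34.08 Ω
V = I_total × R_eq = 1.410 × 34.08 = 48.05 V
P_R1 = V² / R1 = (48.05)² / 39.0 = 59.20 W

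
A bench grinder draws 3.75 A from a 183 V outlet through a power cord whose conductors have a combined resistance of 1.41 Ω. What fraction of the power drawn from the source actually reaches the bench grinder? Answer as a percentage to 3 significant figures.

The power cord carries the full 3.75 A.
P_line = I² R_line = (3.750)² × 1.41 = 19.83 W
P_source = V I = 183 × 3.750 = 686.2 W; P_load = 666.4 W
η = P_load / P_source = 666.4 / 686.2 = 0.9711

97.1 %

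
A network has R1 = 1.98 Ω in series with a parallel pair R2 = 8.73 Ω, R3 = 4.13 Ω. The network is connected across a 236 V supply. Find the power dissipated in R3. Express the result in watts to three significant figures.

4630 W

Collapse R2‖R3 to a single equivalent, reducing the network to two series elements.
R_p = (8.73×4.13)/(8.73+4.13) = 2.804 Ω
R_total = 1.98 + 2.804 = 4.784 Ω
I = V / R_total = 236 / 4.784 = 49.33 A
Voltage across the parallel pair: V_p = I × R_p = 49.33 × 2.804 = 138.3 V
With V_p across R3, its power is V_p²/R3.
P_R3 = (138.3)² / 4.13 = 4632 W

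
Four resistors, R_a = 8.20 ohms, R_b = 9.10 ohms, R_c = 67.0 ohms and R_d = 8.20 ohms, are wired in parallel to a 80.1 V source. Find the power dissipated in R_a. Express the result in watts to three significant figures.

782 W

R_a sits directly across the source, so P = V²/R with V = 80.1 V.
P_R_a = V² / R_a = (80.1)² / 8.20 Ω = 782.4 W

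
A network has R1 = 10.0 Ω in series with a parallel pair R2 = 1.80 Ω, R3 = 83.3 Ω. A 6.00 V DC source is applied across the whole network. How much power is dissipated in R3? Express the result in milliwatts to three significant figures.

First combine the parallel branches into one equivalent R_p, then R1 + R_p is a series pair.
R_p = (1.80×83.3)/(1.80+83.3) = 1.762 Ω
R_total = 10.0 + 1.762 = 11.76 Ω
I = V / R_total = 6.00 / 11.76 = 0.5101 A
Voltage across the parallel pair: V_p = I × R_p = 0.5101 × 1.762 = 0.8988 V
With V_p across R3, its power is V_p²/R3.
P_R3 = (0.8988)² / 83.3 = 0.009698 W

9.70 mW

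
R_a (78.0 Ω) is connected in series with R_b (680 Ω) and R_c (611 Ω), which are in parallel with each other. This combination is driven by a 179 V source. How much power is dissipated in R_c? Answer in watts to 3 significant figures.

Collapse R_b‖R_c to a single equivalent, reducing the network to two series elements.
R_p = (680×611)/(680+611) = 321.8 Ω
R_total = 78.0 + 321.8 = 399.8 Ω
I = V / R_total = 179 / 399.8 = 0.4477 A
Voltage across the parallel pair: V_p = I × R_p = 0.4477 × 321.8 = 144.1 V
R_c is across V_p, so use P = V²/R for that branch.
P_R_c = (144.1)² / 611 = 33.98 W

34.0 W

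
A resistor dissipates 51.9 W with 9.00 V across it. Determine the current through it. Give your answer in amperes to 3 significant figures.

5.77 A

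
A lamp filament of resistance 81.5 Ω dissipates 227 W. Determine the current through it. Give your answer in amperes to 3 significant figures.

The two known quantities fix the third via I = √(P / R).
I = √(227 / 81.5) = 1.669 A

1.67 A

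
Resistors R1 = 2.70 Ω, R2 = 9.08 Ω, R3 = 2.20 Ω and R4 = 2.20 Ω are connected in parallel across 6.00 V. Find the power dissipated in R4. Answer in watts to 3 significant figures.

16.4 W

R4 sits directly across the source, so P = V²/R with V = 6.00 V.
P_R4 = V² / R4 = (6.00)² / 2.20 Ω = 16.36 W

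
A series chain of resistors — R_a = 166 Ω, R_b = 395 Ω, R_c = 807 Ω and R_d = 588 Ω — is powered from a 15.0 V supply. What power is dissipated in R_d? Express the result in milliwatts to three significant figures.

In a series string the same current flows through every resistor — find that current, then P = I²R for the one we want.
R_total = 166 + 395 + 807 + 588 = 1956 Ω
I = V / R_total = 15.0 / 1956 = 0.007669 A
P_R_d = I² × R_d = (0.007669)² × 588 = 0.03458 W

34.6 mW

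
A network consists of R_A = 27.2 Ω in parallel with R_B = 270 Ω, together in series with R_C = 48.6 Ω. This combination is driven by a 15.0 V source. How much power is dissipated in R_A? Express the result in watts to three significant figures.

Combine R_A and R_B into their parallel equivalent first, reducing the network to two series resistors.
R_p = (27.2×270)/(27.2+270) = 24.71 Ω
R_total = R_p + 48.6 = 24.71 + 48.6 = 73.31 Ω
I = V / R_total = 15.0 / 73.31 = 0.2046 A
Voltage across the parallel pair: V_p = I × R_p = 0.2046 × 24.71 = 5.056 V
Use P = V²/R for R_A with V = V_p.
P_R_A = (5.056)² / 27.2 = 0.9398 W

0.940 W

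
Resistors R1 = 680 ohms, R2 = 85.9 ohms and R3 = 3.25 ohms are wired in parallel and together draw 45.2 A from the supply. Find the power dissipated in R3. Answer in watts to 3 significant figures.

We need the common branch voltage; get it from I_total × R_eq, then P = V²/R for the branch.
1/R_eq = 1/680 + 1/85.9 + 1/3.25 ⇒ R_eq = 3.117 Ω
V = I_total × R_eq = 45.20 × 3.117 = 140.9 V
P_R3 = V² / R3 = (140.9)² / 3.25 = 6108 W

6110 W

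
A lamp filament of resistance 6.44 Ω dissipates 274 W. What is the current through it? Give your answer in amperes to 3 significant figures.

6.52 A

Rearranging the power relation for the two known quantities gives I = √(P / R).
I = √(274 / 6.44) = 6.523 A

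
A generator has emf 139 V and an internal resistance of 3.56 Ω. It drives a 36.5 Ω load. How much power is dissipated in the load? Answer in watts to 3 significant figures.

With r and R in series, I = ε/(r+R); the load dissipates I²R.
I = ε / (r + R) = 139 / (3.56 + 36.5) = 3.470 A
P_load = I² R = (3.470)² × 36.5 = 439.4 W

439 W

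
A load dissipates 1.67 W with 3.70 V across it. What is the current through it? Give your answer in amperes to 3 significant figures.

From P = V I = I²R = V²/R, with the two given quantities we get I = P / V.
I = 1.67 / 3.70 = 0.4514 A

0.451 A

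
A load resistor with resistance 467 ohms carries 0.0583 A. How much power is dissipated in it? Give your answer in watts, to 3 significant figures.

The current through and the resistance of the element are both given; use P = I²R.
P = (0.05830 A)² × 467 Ω = 1.587 W

1.59 W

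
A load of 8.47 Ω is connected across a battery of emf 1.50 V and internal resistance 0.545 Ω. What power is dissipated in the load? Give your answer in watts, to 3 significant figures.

0.234 W

Load and internal resistance form a series loop — compute the loop current, then the load power via I²R.
I = ε / (r + R) = 1.50 / (0.545 + 8.47) = 0.1664 A
P_load = I² R = (0.1664)² × 8.47 = 0.2345 W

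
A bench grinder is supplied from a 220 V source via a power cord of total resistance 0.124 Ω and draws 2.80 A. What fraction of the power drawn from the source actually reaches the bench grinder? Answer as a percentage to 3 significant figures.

The power cord carries the full 2.80 A.
P_line = I² R_line = (2.800)² × 0.124 = 0.9722 W
P_source = V I = 220 × 2.800 = 616.0 W; P_load = 615.0 W
η = P_load / P_source = 615.0 / 616.0 = 0.9984

99.8 %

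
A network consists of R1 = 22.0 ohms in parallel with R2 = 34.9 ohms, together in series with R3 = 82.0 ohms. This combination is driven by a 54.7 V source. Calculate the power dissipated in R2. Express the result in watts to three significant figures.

Reduce the parallel combination to a single R_p; the circuit then becomes R_p in series with the remaining resistor.
R_p = (22.0×34.9)/(22.0+34.9) = 13.49 Ω
R_total = R_p + 82.0 = 13.49 + 82.0 = 95.49 Ω
I = V / R_total = 54.7 / 95.49 = 0.5728 A
Voltage across the parallel pair: V_p = I × R_p = 0.5728 × 13.49 = 7.729 V
Use P = V²/R for R2 with V = V_p.
P_R2 = (7.729)² / 34.9 = 1.712 W

1.71 W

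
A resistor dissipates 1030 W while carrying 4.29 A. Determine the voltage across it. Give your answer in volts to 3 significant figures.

The two known quantities fix the third via V = P / I.
V = 1030 / 4.290 = 240.1 V

240 V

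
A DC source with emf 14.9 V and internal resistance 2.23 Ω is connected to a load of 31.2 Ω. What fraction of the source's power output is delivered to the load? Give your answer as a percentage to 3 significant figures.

93.3 %

Efficiency is P_load / P_total. With a series r and R sharing the same I, P = I²R for each, so η = R/(R+r).
η = R / (R + r) = 31.2 / (31.2 + 2.23) = 0.9333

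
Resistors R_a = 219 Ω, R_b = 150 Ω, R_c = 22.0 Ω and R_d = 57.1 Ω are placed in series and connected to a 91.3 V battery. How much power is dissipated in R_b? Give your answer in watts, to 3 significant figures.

Series elements share the same current, so find I first, then use P = I²R.
R_total = 219 + 150 + 22.0 + 57.1 = 448.1 Ω
I = V / R_total = 91.3 / 448.1 = 0.2037 A
P_R_b = I² × R_b = (0.2037)² × 150 = 6.227 W

6.23 W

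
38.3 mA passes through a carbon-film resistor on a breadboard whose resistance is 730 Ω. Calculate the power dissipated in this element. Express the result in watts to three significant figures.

1.07 W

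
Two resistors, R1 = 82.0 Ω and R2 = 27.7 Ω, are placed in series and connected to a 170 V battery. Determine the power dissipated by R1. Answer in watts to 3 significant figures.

197 W

The current is common to all series resistors; compute it, then apply P = I²R for the target.
R_total = 82.0 + 27.7 = 109.7 Ω
I = V / R_total = 170 / 109.7 = 1.550 A
P_R1 = I² × R1 = (1.550)² × 82.0 = 196.9 W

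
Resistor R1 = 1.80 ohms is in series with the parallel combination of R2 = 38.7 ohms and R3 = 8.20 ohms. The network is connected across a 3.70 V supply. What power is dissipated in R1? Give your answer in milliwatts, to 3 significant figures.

Reduce the parallel pair to R_p first; the network is then a simple series string.
R_p = (38.7×8.20)/(38.7+8.20) = 6.766 Ω
R_total = 1.80 + 6.766 = 8.566 Ω
I = V / R_total = 3.70 / 8.566 = 0.4319 A
The full supply current passes through R1: P = I²R.
P_R1 = (0.4319)² × 1.80 = 0.3358 W

336 mW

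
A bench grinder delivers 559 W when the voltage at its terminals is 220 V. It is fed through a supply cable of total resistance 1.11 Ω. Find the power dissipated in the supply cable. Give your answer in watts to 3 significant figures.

The supply cable and load are in series, so the same current flows in both; the loss is I²R_line.
I = P / V = 559 / 220 = 2.541 A through the supply cable.
P_line = I² R_line = (2.541)² × 1.11 = 7.166 W

7.17 W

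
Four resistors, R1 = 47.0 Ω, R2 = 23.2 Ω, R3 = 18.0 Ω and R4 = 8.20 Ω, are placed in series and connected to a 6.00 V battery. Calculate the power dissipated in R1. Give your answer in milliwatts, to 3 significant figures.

The current is common to all series resistors; compute it, then apply P = I²R for the target.
R_total = 47.0 + 23.2 + 18.0 + 8.20 = 96.40 Ω
I = V / R_total = 6.00 / 96.40 = 0.06224 A
P_R1 = I² × R1 = (0.06224)² × 47.0 = 0.1821 W

182 mW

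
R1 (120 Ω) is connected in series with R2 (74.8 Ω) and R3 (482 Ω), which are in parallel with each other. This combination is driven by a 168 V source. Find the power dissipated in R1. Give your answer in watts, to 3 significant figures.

99.2 W

Replace R2 and R3 with their parallel equivalent so the circuit becomes R1 in series with R_p.
R_p = (74.8×482)/(74.8+482) = 64.75 Ω
R_total = 120 + 64.75 = 184.8 Ω
I = V / R_total = 168 / 184.8 = 0.9093 A
The full supply current passes through R1: P = I²R.
P_R1 = (0.9093)² × 120 = 99.23 W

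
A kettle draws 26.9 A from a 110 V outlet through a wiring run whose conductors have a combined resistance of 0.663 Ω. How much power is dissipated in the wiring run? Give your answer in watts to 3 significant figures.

480 W

The wiring run is a series resistance carrying the load current; its dissipation is I²R_line.
The wiring run carries the full 26.9 A.
P_line = I² R_line = (26.90)² × 0.663 = 479.8 W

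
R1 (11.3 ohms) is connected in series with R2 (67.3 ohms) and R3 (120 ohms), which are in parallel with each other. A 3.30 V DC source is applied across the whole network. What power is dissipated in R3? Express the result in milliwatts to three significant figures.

Reduce the parallel pair to R_p first; the network is then a simple series string.
R_p = (67.3×120)/(67.3+120) = 43.12 Ω
R_total = 11.3 + 43.12 = 54.42 Ω
I = V / R_total = 3.30 / 54.42 = 0.06064 A
Voltage across the parallel pair: V_p = I × R_p = 0.06064 × 43.12 = 2.615 V
R3 sees V_p directly, so P = V_p² / R3.
P_R3 = (2.615)² / 120 = 0.05697 W

57.0 mW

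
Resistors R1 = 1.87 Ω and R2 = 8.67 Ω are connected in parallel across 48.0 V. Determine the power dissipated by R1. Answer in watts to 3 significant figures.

1230 W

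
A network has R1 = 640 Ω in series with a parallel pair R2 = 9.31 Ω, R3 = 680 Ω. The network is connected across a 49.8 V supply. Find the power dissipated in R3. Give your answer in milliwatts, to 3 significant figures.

Reduce the parallel pair to R_p first; the network is then a simple series string.
R_p = (9.31×680)/(9.31+680) = 9.184 Ω
R_total = 640 + 9.184 = 649.2 Ω
I = V / R_total = 49.8 / 649.2 = 0.07671 A
Voltage across the parallel pair: V_p = I × R_p = 0.07671 × 9.184 = 0.7045 V
R3 is across V_p, so use P = V²/R for that branch.
P_R3 = (0.7045)² / 680 = 0.0007300 W

0.730 mW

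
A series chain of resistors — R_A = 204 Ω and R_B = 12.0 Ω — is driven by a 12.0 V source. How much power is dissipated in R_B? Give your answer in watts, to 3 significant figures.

In a series string the same current flows through every resistor — find that current, then P = I²R for the one we want.
R_total = 204 + 12.0 = 216.0 Ω
I = V / R_total = 12.0 / 216.0 = 0.05556 A
P_R_B = I² × R_B = (0.05556)² × 12.0 = 0.03704 W

0.0370 W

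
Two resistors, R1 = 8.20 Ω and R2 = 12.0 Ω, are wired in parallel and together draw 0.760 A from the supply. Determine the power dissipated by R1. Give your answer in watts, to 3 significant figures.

Only the total current is stated, so first find the parallel equivalent to get the voltage across the combination.
1/R_eq = 1/8.20 + 1/12.0 ⇒ R_eq = 4.871 Ω
V = I_total × R_eq = 0.7600 × 4.871 = 3.702 V
P_R1 = V² / R1 = (3.702)² / 8.20 = 1.671 W

1.67 W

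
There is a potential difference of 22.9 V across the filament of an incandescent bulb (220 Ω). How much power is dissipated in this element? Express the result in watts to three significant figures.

2.38 W

We know the drop across the element and its resistance — P = V²/R, one step.
P = (22.9 V)² / 220 Ω = 2.384 W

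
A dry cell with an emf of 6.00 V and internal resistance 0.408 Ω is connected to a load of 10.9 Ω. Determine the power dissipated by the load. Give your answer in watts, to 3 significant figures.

The internal resistance and the load are in series, so the same I flows through both; get I from ε/(r+R), then I²R for the load.
I = ε / (r + R) = 6.00 / (0.408 + 10.9) = 0.5306 A
P_load = I² R = (0.5306)² × 10.9 = 3.069 W

3.07 W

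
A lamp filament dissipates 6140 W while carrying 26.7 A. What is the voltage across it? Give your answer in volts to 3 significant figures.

230 V

Inverting the appropriate power form: V = P / I.
V = 6140 / 26.70 = 230.0 V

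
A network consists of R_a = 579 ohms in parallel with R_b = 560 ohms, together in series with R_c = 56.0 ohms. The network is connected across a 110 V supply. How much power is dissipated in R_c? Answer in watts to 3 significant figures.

5.84 W

Reduce the parallel combination to a single R_p; the circuit then becomes R_p in series with the remaining resistor.
R_p = (579×560)/(579+560) = 284.7 Ω
R_total = R_p + 56.0 = 284.7 + 56.0 = 340.7 Ω
I = V / R_total = 110 / 340.7 = 0.3229 A
R_c carries the full series current, so P = I²R.
P_R_c = (0.3229)² × 56.0 = 5.839 W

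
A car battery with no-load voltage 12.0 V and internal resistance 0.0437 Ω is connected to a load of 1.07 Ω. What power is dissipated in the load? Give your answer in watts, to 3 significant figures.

Load and internal resistance form a series loop — compute the loop current, then the load power via I²R.
I = ε / (r + R) = 12.0 / (0.0437 + 1.07) = 10.77 A
P_load = I² R = (10.77)² × 1.07 = 124.2 W

124 W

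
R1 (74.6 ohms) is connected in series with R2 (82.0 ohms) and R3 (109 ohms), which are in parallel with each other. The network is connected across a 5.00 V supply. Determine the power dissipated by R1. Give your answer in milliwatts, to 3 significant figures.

127 mW

First combine the parallel branches into one equivalent R_p, then R1 + R_p is a series pair.
R_p = (82.0×109)/(82.0+109) = 46.80 Ω
R_total = 74.6 + 46.80 = 121.4 Ω
I = V / R_total = 5.00 / 121.4 = 0.04119 A
R1 carries the full series current, so P = I²R.
P_R1 = (0.04119)² × 74.6 = 0.1266 W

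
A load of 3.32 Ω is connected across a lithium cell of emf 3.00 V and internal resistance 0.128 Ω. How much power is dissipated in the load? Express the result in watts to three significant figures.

2.51 W

Load and internal resistance form a series loop — compute the loop current, then the load power via I²R.
I = ε / (r + R) = 3.00 / (0.128 + 3.32) = 0.8701 A
P_load = I² R = (0.8701)² × 3.32 = 2.513 W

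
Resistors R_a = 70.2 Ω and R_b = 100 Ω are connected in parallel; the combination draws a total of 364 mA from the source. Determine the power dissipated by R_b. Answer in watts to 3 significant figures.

The branches share the same voltage, but only the total current is given — find V from the equivalent resistance first.
1/R_eq = 1/70.2 + 1/100 ⇒ R_eq = 41.25 Ω
V = I_total × R_eq = 0.3640 × 41.25 = 15.01 V
P_R_b = V² / R_b = (15.01)² / 100 = 2.254 W

2.25 W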